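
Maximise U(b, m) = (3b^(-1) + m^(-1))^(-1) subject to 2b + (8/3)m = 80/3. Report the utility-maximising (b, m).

b* = 8, m* = 4

For CES with ρ = -1, MRS = (3/1)·(m/b)^2.
Tangency: set MRS = p_b/p_m = 2/(8/3) = 0.75.
So (m/b)^2 = 0.25; taking the square root, m/b = 0.5, i.e. m = 0.5·b.
Substitute into the budget 2·b + (8/3)·m = 80/3: (10/3)·b = 80/3, so b* = 8 and m* = 0.5·8 = 4.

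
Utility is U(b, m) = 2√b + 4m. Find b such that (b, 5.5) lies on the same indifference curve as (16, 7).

U(16, 7) = 36.
Set U(b, 5.5) = 36 and solve.
With m = 5.5: 2√b = 36 − 4·5.5 = 14, so √b = 7 and b = 49.
Check: U(49, 5.5) = 36.

b = 49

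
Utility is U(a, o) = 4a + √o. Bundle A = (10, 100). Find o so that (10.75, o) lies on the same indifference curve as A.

U(10, 100) = 50.
Set U(10.75, o) = 50 and solve.
With a = 10.75: √o = 50 − 4·10.75 = 7, so √o = 7 and o = 49.
Check: U(10.75, 49) = 50.

o = 49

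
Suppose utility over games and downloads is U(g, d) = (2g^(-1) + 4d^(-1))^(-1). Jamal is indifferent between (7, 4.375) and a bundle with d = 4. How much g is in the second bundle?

U depends on (g, d) only through S = 2g^(-1) + 4d^(-1), so equal utility means equal S. At (7, 4.375): S = 1.2.
With d = 4: 4·4^(-1) = 1, so 2g^(-1) = 1.2 − 1 = 0.2, i.e. g^(-1) = 0.1.
Hence g = 1/0.1 = 10.
Check: U(10, 4) = 0.8333.

g = 10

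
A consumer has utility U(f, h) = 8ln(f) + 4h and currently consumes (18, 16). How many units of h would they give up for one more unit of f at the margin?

MU_f = 8/f, MU_h = 4.
MRS = 8/f ÷ 4.
At (18, 16): MRS = 1/9.
So at (18, 16) the consumer would give up 1/9 units of h for one more unit of f.

MRS = 1/9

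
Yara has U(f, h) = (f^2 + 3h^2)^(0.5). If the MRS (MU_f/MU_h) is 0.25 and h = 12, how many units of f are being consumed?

f = 9

For CES with ρ = 2, MRS = (1/3)·(h/f)^(-1).
Setting (1/3)·(12/f)^(-1) = 0.25 gives (12/f)^(-1) = 0.75, so 12/f = 4/3 and f = 9.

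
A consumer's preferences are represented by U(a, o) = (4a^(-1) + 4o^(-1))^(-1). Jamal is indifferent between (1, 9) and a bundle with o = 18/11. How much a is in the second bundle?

a = 2

U depends on (a, o) only through S = 4a^(-1) + 4o^(-1), so equal utility means equal S. At (1, 9): S = 40/9.
With o = 18/11: 4·(18/11)^(-1) = 22/9, so 4a^(-1) = 40/9 − 22/9 = 2, i.e. a^(-1) = 0.5.
Hence a = 1/0.5 = 2.
Check: U(2, 18/11) = 0.225.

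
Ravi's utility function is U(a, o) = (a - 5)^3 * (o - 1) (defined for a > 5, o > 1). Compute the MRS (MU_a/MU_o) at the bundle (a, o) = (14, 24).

MRS = 23/3

MU_a = 3·(a−5)^2·(o−1), MU_o = (a−5)^3.
MRS = (3/1)·(o−1)/(a−5).
At (14, 24): MRS = 23/3.
The indifference curve has slope −23/3 at this bundle.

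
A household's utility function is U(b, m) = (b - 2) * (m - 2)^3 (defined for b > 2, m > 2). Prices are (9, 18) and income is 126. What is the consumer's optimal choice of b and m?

b* = 4, m* = 5

MU_b = (m−2)^3, MU_m = 3·(b−2)·(m−2)^2.
MRS = (1/3)·(m−2)/(b−2).
Tangency: set MRS = p_b/p_m = 9/18 = 0.5.
So (1/3)·(m − 2)/(b − 2) = 0.5, i.e. (m − 2) = 1.5·(b − 2).
Rewrite the budget in excess-of-subsistence terms: 9·(b − 2) + 18·(m − 2) = 126 − 9·2 − 18·2 = 72.
Substituting, 36·(b − 2) = 72, so b − 2 = 2 and b* = 4.
Then m − 2 = 1.5·2 = 3, so m* = 5.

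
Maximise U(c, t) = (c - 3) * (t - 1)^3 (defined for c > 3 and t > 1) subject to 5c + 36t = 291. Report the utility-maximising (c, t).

c* = 15, t* = 6

MU_c = (t−1)^3, MU_t = 3·(c−3)·(t−1)^2.
MRS = (1/3)·(t−1)/(c−3).
Tangency: set MRS = p_c/p_t = 5/36.
So (1/3)·(t − 1)/(c − 3) = 5/36, i.e. (t − 1) = (5/12)·(c − 3).
Rewrite the budget in excess-of-subsistence terms: 5·(c − 3) + 36·(t − 1) = 291 − 5·3 − 36·1 = 240.
Substituting, 20·(c − 3) = 240, so c − 3 = 12 and c* = 15.
Then t − 1 = (5/12)·12 = 5, so t* = 6.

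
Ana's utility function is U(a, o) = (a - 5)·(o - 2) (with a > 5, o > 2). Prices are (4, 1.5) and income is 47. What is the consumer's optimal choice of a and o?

a* = 8, o* = 10

MU_a = (o−2), MU_o = (a−5).
MRS = (o−2)/(a−5).
Tangency: set MRS = p_a/p_o = 4/1.5 = 8/3.
So (o − 2)/(a − 5) = 8/3, i.e. (o − 2) = (8/3)·(a − 5).
Rewrite the budget in excess-of-subsistence terms: 4·(a − 5) + 1.5·(o − 2) = 47 − 4·5 − 1.5·2 = 24.
Substituting, 8·(a − 5) = 24, so a − 5 = 3 and a* = 8.
Then o − 2 = (8/3)·3 = 8, so o* = 10.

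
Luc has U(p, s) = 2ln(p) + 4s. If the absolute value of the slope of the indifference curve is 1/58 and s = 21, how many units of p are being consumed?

MU_p = 2/p, MU_s = 4.
MRS = 2/p ÷ 4.
MRS depends only on p: 0.5/p = 1/58 ⇒ p = 0.5/(1/58) = 29.

p = 29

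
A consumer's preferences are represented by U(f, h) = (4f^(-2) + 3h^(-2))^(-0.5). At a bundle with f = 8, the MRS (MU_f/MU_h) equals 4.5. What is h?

h = 12

For CES with ρ = -2, MRS = (4/3)·(h/f)^3.
Setting (4/3)·(h/8)^3 = 4.5 gives (h/8)^3 = 3.375, so h/8 = 1.5 and h = 12.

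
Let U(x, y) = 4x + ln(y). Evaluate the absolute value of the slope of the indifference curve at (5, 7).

MU_x = 4, MU_y = 1/y.
MRS = 4 ÷ (1/y).
At (5, 7): MRS = 28.
So at (5, 7) the consumer would give up 28 units of y for one more unit of x.

MRS = 28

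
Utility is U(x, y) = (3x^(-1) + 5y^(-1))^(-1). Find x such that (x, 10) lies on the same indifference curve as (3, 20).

x = 4

U depends on (x, y) only through S = 3x^(-1) + 5y^(-1), so equal utility means equal S. At (3, 20): S = 1.25.
With y = 10: 5·10^(-1) = 0.5, so 3x^(-1) = 1.25 − 0.5 = 0.75, i.e. x^(-1) = 0.25.
Hence x = 1/0.25 = 4.
Check: U(4, 10) = 0.8.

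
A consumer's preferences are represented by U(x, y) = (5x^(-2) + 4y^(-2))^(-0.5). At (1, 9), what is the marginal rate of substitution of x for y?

MRS = 911.25

For CES with ρ = -2, MRS = (5/4)·(y/x)^3.
At (1, 9): MRS = 911.25.
The indifference curve has slope −911.25 at this bundle.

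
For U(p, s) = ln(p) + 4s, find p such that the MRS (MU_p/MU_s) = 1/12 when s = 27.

MU_p = 1/p, MU_s = 4.
MRS = 1/p ÷ 4.
MRS depends only on p: 0.25/p = 1/12 ⇒ p = 0.25/(1/12) = 3.

p = 3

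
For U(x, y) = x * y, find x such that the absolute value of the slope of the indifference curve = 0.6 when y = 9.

x = 15

MU_x = y and MU_y = x.
MRS = MU_x/MU_y = y/x.
Substitute y = 9: MRS = 9/x. Setting 9/x = 0.6 gives x = 9/0.6 = 15.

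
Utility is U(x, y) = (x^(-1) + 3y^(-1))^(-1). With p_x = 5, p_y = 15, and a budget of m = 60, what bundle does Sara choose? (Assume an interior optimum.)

For CES with ρ = -1, MRS = (1/3)·(y/x)^2.
Tangency: set MRS = p_x/p_y = 5/15 = 1/3.
So (y/x)^2 = 1; taking the square root, y/x = 1, i.e. y = x.
Substitute into the budget 5·x + 15·y = 60: 20·x = 60, so x* = 3 and y* = 3.

x* = 3, y* = 3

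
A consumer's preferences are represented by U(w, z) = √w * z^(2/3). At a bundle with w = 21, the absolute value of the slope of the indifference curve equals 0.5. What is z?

MU_w = 0.5·w^(-0.5)·z^(2/3) and MU_z = 2/3·√w·z^(-1/3).
MRS = MU_w/MU_z = (0.75)·z/w.
Substitute w = 21: MRS = z/28. Setting z/28 = 0.5 gives z = 0.5·28 = 14.

z = 14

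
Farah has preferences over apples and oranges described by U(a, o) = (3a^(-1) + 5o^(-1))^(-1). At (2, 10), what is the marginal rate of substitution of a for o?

MRS = 15

For CES with ρ = -1, MRS = (3/5)·(o/a)^2.
At (2, 10): MRS = 15.
The indifference curve has slope −15 at this bundle.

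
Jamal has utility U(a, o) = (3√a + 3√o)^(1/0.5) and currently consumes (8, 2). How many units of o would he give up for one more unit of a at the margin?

For CES with ρ = 0.5, MRS = √(o/a).
At (8, 2): MRS = 0.5.
So at (8, 2) the consumer would give up 0.5 units of o for one more unit of a.

MRS = 0.5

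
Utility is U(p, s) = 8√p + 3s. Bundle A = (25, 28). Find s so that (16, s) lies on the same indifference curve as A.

s = 92/3

U(25, 28) = 124.
Set U(16, s) = 124 and solve.
With p = 16: √16 = 4, so 3s = 124 − 8·4 = 92 and s = 92/3.
Check: U(16, 92/3) = 124.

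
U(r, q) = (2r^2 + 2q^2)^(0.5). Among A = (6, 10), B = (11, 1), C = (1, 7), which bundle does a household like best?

Evaluate utility at each bundle:
U(A) = 16.492.
U(B) = 15.620.
U(C) = 10.000.
Highest utility is A, so A ≻ B ≻ C.

Bundle A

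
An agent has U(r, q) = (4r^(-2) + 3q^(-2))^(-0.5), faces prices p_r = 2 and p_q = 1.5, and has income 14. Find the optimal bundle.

r* = 4, q* = 4

For CES with ρ = -2, MRS = (4/3)·(q/r)^3.
Tangency: set MRS = p_r/p_q = 2/1.5 = 4/3.
So (q/r)^3 = 1; taking the cube root, q/r = 1, i.e. q = r.
Substitute into the budget 2·r + 1.5·q = 14: 3.5·r = 14, so r* = 4 and q* = 4.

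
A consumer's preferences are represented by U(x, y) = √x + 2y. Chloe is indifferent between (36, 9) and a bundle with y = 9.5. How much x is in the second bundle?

U(36, 9) = 24.
Set U(x, 9.5) = 24 and solve.
With y = 9.5: √x = 24 − 2·9.5 = 5, so √x = 5 and x = 25.
Check: U(25, 9.5) = 24.

x = 25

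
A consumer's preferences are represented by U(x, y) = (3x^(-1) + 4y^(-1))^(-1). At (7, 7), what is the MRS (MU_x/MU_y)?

MRS = 0.75

For CES with ρ = -1, MRS = (3/4)·(y/x)^2.
At (7, 7): MRS = 0.75.
That is, one extra unit of x is worth 0.75 units of y at the margin.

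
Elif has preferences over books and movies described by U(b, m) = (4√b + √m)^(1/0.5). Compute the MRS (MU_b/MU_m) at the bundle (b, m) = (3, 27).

MRS = 12

For CES with ρ = 0.5, MRS = (4/1)·√(m/b).
At (3, 27): MRS = 12.
That is, one extra unit of b is worth 12 units of m at the margin.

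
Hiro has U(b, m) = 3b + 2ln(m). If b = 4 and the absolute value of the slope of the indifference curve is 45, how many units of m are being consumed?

MU_b = 3, MU_m = 2/m.
MRS = 3 ÷ (2/m).
MRS depends only on m: 1.5·m = 45 ⇒ m = 45/1.5 = 30.

m = 30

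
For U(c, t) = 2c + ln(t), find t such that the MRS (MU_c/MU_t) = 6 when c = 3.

t = 3

MU_c = 2, MU_t = 1/t.
MRS = 2 ÷ (1/t).
MRS depends only on t: 2·t = 6 ⇒ t = 6/2 = 3.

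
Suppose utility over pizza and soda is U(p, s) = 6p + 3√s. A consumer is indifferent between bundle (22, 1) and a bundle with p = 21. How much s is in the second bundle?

s = 9

U(22, 1) = 135.
Set U(21, s) = 135 and solve.
With p = 21: 3√s = 135 − 6·21 = 9, so √s = 3 and s = 9.
Check: U(21, 9) = 135.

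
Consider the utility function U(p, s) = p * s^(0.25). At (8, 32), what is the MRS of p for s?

MRS = 16

MU_p = s^(0.25) and MU_s = 0.25·p·s^(-0.75).
MRS = MU_p/MU_s = (4)·s/p.
At (8, 32): MRS = 16.
So at (8, 32) the consumer would give up 16 units of s for one more unit of p.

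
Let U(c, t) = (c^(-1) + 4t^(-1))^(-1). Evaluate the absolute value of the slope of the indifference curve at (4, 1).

MRS = 1/64

For CES with ρ = -1, MRS = (1/4)·(t/c)^2.
At (4, 1): MRS = 1/64.
So at (4, 1) the consumer would give up 1/64 units of t for one more unit of c.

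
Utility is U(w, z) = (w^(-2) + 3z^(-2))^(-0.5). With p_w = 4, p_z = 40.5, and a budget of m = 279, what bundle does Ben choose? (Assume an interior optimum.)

w* = 9, z* = 6

For CES with ρ = -2, MRS = (1/3)·(z/w)^3.
Tangency: set MRS = p_w/p_z = 4/40.5 = 8/81.
So (z/w)^3 = 8/27; taking the cube root, z/w = 2/3, i.e. z = (2/3)·w.
Substitute into the budget 4·w + 40.5·z = 279: 31·w = 279, so w* = 9 and z* = (2/3)·9 = 6.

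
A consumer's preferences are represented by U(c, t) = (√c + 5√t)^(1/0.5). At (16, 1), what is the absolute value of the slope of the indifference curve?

MRS = 0.05

For CES with ρ = 0.5, MRS = (1/5)·√(t/c).
At (16, 1): MRS = 0.05.
So at (16, 1) the consumer would give up 0.05 units of t for one more unit of c.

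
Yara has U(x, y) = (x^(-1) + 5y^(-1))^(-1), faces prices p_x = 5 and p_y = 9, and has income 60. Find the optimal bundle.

x* = 3, y* = 5

For CES with ρ = -1, MRS = (1/5)·(y/x)^2.
Tangency: set MRS = p_x/p_y = 5/9.
So (y/x)^2 = 25/9; taking the square root, y/x = 5/3, i.e. y = (5/3)·x.
Substitute into the budget 5·x + 9·y = 60: 20·x = 60, so x* = 3 and y* = (5/3)·3 = 5.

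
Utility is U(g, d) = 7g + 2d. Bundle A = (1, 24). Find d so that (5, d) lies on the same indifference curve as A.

U(1, 24) = 55.
Set U(5, d) = 55 and solve.
7·5 + 2d = 55 ⇒ 2d = 20 ⇒ d = 10.
Check: U(5, 10) = 55.

d = 10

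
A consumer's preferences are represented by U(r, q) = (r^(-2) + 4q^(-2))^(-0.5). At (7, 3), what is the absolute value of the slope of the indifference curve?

MRS = 27/1372

For CES with ρ = -2, MRS = (1/4)·(q/r)^3.
At (7, 3): MRS = 27/1372.
So at (7, 3) the consumer would give up 27/1372 units of q for one more unit of r.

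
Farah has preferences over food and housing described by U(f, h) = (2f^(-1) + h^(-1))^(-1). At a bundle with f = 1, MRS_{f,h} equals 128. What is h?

h = 8

For CES with ρ = -1, MRS = (2/1)·(h/f)^2.
Setting (2/1)·(h/1)^2 = 128 gives (h/1)^2 = 64, so h/1 = 8 and h = 8.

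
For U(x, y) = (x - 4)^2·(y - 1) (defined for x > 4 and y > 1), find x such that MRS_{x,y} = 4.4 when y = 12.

x = 9

MU_x = 2·(x−4)·(y−1), MU_y = (x−4)^2.
MRS = (2/1)·(y−1)/(x−4).
Substitute y = 12: MRS = 22/(x − 4). Setting this equal to 4.4 gives x − 4 = 22/4.4 = 5, so x = 9.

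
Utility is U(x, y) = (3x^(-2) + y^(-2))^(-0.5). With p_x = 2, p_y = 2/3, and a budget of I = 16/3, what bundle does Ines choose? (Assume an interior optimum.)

For CES with ρ = -2, MRS = (3/1)·(y/x)^3.
Tangency: set MRS = p_x/p_y = 2/(2/3) = 3.
So (y/x)^3 = 1; taking the cube root, y/x = 1, i.e. y = x.
Substitute into the budget 2·x + (2/3)·y = 16/3: (8/3)·x = 16/3, so x* = 2 and y* = 2.

x* = 2, y* = 2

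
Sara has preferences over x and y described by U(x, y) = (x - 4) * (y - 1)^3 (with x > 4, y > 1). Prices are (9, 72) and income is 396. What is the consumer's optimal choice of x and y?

x* = 12, y* = 4

MU_x = (y−1)^3, MU_y = 3·(x−4)·(y−1)^2.
MRS = (1/3)·(y−1)/(x−4).
Tangency: set MRS = p_x/p_y = 9/72 = 0.125.
So (1/3)·(y − 1)/(x − 4) = 0.125, i.e. (y − 1) = 0.375·(x − 4).
Rewrite the budget in excess-of-subsistence terms: 9·(x − 4) + 72·(y − 1) = 396 − 9·4 − 72·1 = 288.
Substituting, 36·(x − 4) = 288, so x − 4 = 8 and x* = 12.
Then y − 1 = 0.375·8 = 3, so y* = 4.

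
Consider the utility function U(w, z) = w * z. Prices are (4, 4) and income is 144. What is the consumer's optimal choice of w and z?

w* = 18, z* = 18

MU_w = z and MU_z = w.
MRS = MU_w/MU_z = z/w.
Tangency: set MRS = p_w/p_z = 4/4 = 1.
So z/w = 1, i.e. z = w.
Substitute into the budget 4·w + 4·z = 144: 8·w = 144, so w* = 18.
Then z* = 18.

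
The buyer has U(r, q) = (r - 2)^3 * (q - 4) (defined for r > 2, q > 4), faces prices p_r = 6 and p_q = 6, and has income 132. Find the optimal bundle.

MU_r = 3·(r−2)^2·(q−4), MU_q = (r−2)^3.
MRS = (3/1)·(q−4)/(r−2).
Tangency: set MRS = p_r/p_q = 6/6 = 1.
So (3/1)·(q − 4)/(r − 2) = 1, i.e. (q − 4) = (1/3)·(r − 2).
Rewrite the budget in excess-of-subsistence terms: 6·(r − 2) + 6·(q − 4) = 132 − 6·2 − 6·4 = 96.
Substituting, 8·(r − 2) = 96, so r − 2 = 12 and r* = 14.
Then q − 4 = (1/3)·12 = 4, so q* = 8.

r* = 14, q* = 8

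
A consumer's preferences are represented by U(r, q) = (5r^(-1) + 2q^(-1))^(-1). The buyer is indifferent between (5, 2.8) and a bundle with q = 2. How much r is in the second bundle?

r = 7

U depends on (r, q) only through S = 5r^(-1) + 2q^(-1), so equal utility means equal S. At (5, 2.8): S = 12/7.
With q = 2: 2·2^(-1) = 1, so 5r^(-1) = 12/7 − 1 = 5/7, i.e. r^(-1) = 1/7.
Hence r = 1/(1/7) = 7.
Check: U(7, 2) = 0.5833.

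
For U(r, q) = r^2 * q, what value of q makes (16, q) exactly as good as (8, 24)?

U(8, 24) = 1536.
Set U(16, q) = 1536 and solve.
With r = 16: 16^2 = 256, so q = 1536/256 = 6.
Check: U(16, 6) = 1536.

q = 6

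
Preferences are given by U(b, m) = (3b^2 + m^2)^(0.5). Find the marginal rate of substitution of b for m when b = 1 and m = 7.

For CES with ρ = 2, MRS = (3/1)·(m/b)^(-1).
At (1, 7): MRS = 3/7.
The indifference curve has slope −3/7 at this bundle.

MRS = 3/7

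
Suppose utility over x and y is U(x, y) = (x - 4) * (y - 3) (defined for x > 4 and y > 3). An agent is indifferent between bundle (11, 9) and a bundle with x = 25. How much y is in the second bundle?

y = 5

U(11, 9) = 42.
Set U(25, y) = 42 and solve.
With x = 25: (25 − 4) = 21, so (y − 3) = 42/21 = 2.
So y = 3 + 2 = 5.
Check: U(25, 5) = 42.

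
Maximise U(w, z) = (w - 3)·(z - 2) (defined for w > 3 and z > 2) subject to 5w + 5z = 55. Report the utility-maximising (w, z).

w* = 6, z* = 5

MU_w = (z−2), MU_z = (w−3).
MRS = (z−2)/(w−3).
Tangency: set MRS = p_w/p_z = 5/5 = 1.
So (z − 2)/(w − 3) = 1, i.e. (z − 2) = (w − 3).
Rewrite the budget in excess-of-subsistence terms: 5·(w − 3) + 5·(z − 2) = 55 − 5·3 − 5·2 = 30.
Substituting, 10·(w − 3) = 30, so w − 3 = 3 and w* = 6.
Then z − 2 = 3, so z* = 5.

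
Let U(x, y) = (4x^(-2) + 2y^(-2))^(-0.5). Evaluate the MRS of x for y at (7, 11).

For CES with ρ = -2, MRS = (4/2)·(y/x)^3.
At (7, 11): MRS = 2662/343.
That is, one extra unit of x is worth 2662/343 units of y at the margin.

MRS = 2662/343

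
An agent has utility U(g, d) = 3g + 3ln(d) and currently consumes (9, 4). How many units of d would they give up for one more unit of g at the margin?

MRS = 4

MU_g = 3, MU_d = 3/d.
MRS = 3 ÷ (3/d).
At (9, 4): MRS = 4.
The indifference curve has slope −4 at this bundle.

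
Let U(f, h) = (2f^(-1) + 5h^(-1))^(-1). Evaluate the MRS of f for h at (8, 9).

For CES with ρ = -1, MRS = (2/5)·(h/f)^2.
At (8, 9): MRS = 81/160.
The indifference curve has slope −81/160 at this bundle.

MRS = 81/160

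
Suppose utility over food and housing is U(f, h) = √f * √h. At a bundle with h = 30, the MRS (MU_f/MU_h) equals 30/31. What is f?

MU_f = 0.5·f^(-0.5)·√h and MU_h = 0.5·√f·h^(-0.5).
MRS = MU_f/MU_h = h/f.
Substitute h = 30: MRS = 30/f. Setting 30/f = 30/31 gives f = 30/(30/31) = 31.

f = 31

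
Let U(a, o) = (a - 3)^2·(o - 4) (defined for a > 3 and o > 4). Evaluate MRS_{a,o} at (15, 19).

MU_a = 2·(a−3)·(o−4), MU_o = (a−3)^2.
MRS = (2/1)·(o−4)/(a−3).
At (15, 19): MRS = 2.5.
That is, one extra unit of a is worth 2.5 units of o at the margin.

MRS = 2.5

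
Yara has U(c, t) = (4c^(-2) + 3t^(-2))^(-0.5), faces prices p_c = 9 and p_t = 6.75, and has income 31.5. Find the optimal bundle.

For CES with ρ = -2, MRS = (4/3)·(t/c)^3.
Tangency: set MRS = p_c/p_t = 9/6.75 = 4/3.
So (t/c)^3 = 1; taking the cube root, t/c = 1, i.e. t = c.
Substitute into the budget 9·c + 6.75·t = 31.5: 15.75·c = 31.5, so c* = 2 and t* = 2.

c* = 2, t* = 2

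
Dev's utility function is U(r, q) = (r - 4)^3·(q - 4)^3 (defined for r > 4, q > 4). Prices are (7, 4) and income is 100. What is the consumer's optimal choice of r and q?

r* = 8, q* = 11

MU_r = 3·(r−4)^2·(q−4)^3, MU_q = 3·(r−4)^3·(q−4)^2.
MRS = (q−4)/(r−4).
Tangency: set MRS = p_r/p_q = 7/4 = 1.75.
So (q − 4)/(r − 4) = 1.75, i.e. (q − 4) = 1.75·(r − 4).
Rewrite the budget in excess-of-subsistence terms: 7·(r − 4) + 4·(q − 4) = 100 − 7·4 − 4·4 = 56.
Substituting, 14·(r − 4) = 56, so r − 4 = 4 and r* = 8.
Then q − 4 = 1.75·4 = 7, so q* = 11.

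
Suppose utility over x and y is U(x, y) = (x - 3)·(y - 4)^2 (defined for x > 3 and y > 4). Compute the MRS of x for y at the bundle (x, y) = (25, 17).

MU_x = (y−4)^2, MU_y = 2·(x−3)·(y−4).
MRS = (1/2)·(y−4)/(x−3).
At (25, 17): MRS = 13/44.
So at (25, 17) the consumer would give up 13/44 units of y for one more unit of x.

MRS = 13/44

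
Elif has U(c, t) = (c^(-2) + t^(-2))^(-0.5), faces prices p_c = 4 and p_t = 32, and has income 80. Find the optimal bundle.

For CES with ρ = -2, MRS = (t/c)^3.
Tangency: set MRS = p_c/p_t = 4/32 = 0.125.
So (t/c)^3 = 0.125; taking the cube root, t/c = 0.5, i.e. t = 0.5·c.
Substitute into the budget 4·c + 32·t = 80: 20·c = 80, so c* = 4 and t* = 0.5·4 = 2.

c* = 4, t* = 2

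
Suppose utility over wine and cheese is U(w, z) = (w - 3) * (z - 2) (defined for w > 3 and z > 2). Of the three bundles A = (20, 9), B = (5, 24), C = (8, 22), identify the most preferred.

Bundle A

Evaluate utility at each bundle:
U(A) = 119.
U(B) = 44.
U(C) = 100.
Highest utility is A, so A ≻ C ≻ B.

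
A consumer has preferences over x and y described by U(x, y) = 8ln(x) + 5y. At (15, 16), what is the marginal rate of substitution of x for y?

MU_x = 8/x, MU_y = 5.
MRS = 8/x ÷ 5.
At (15, 16): MRS = 8/75.
That is, one extra unit of x is worth 8/75 units of y at the margin.

MRS = 8/75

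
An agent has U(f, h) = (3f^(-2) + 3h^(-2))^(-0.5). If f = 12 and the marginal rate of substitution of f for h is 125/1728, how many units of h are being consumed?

For CES with ρ = -2, MRS = (h/f)^3.
Setting (h/12)^3 = 125/1728 gives h/12 = 5/12 and h = 5.

h = 5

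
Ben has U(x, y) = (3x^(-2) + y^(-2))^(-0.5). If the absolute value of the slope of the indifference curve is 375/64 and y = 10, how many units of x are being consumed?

For CES with ρ = -2, MRS = (3/1)·(y/x)^3.
Setting (3/1)·(10/x)^3 = 375/64 gives (10/x)^3 = 125/64, so 10/x = 1.25 and x = 8.

x = 8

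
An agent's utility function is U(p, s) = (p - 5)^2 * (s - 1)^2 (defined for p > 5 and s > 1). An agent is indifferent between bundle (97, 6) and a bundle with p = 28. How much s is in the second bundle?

U(97, 6) = 211600.
Set U(28, s) = 211600 and solve.
With p = 28: (28 − 5)^2 = 529, so (s − 1)^2 = 211600/529 = 400.
Taking the square root (with s > 1): s − 1 = 20, so s = 21.
Check: U(28, 21) = 211600.

s = 21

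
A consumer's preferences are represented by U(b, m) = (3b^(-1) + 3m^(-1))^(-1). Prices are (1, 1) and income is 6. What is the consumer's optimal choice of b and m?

b* = 3, m* = 3

For CES with ρ = -1, MRS = (m/b)^2.
Tangency: set MRS = p_b/p_m = 1/1 = 1.
So (m/b)^2 = 1; taking the square root, m/b = 1, i.e. m = b.
Substitute into the budget 1·b + 1·m = 6: 2·b = 6, so b* = 3 and m* = 3.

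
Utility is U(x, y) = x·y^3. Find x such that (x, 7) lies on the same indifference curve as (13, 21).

x = 351

U(13, 21) = 120393.
Set U(x, 7) = 120393 and solve.
With y = 7: 7^3 = 343, so x = 120393/343 = 351.
Check: U(351, 7) = 120393.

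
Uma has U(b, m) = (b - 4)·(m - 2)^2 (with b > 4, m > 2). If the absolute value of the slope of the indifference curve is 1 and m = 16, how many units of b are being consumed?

MU_b = (m−2)^2, MU_m = 2·(b−4)·(m−2).
MRS = (1/2)·(m−2)/(b−4).
Substitute m = 16: MRS = 7/(b − 4). Setting this equal to 1 gives b − 4 = 7/1 = 7, so b = 11.

b = 11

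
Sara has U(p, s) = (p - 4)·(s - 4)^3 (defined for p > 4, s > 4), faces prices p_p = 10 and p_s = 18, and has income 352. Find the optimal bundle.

p* = 10, s* = 14

MU_p = (s−4)^3, MU_s = 3·(p−4)·(s−4)^2.
MRS = (1/3)·(s−4)/(p−4).
Tangency: set MRS = p_p/p_s = 10/18 = 5/9.
So (1/3)·(s − 4)/(p − 4) = 5/9, i.e. (s − 4) = (5/3)·(p − 4).
Rewrite the budget in excess-of-subsistence terms: 10·(p − 4) + 18·(s − 4) = 352 − 10·4 − 18·4 = 240.
Substituting, 40·(p − 4) = 240, so p − 4 = 6 and p* = 10.
Then s − 4 = (5/3)·6 = 10, so s* = 14.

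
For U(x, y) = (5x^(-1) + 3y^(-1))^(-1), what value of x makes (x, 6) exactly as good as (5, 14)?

x = 7

U depends on (x, y) only through S = 5x^(-1) + 3y^(-1), so equal utility means equal S. At (5, 14): S = 17/14.
With y = 6: 3·6^(-1) = 0.5, so 5x^(-1) = 17/14 − 0.5 = 5/7, i.e. x^(-1) = 1/7.
Hence x = 1/(1/7) = 7.
Check: U(7, 6) = 0.8235.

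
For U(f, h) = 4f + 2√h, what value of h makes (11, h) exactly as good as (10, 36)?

h = 16

U(10, 36) = 52.
Set U(11, h) = 52 and solve.
With f = 11: 2√h = 52 − 4·11 = 8, so √h = 4 and h = 16.
Check: U(11, 16) = 52.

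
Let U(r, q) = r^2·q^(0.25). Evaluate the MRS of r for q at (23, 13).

MU_r = 2·r·q^(0.25) and MU_q = 0.25·r^2·q^(-0.75).
MRS = MU_r/MU_q = (8)·q/r.
At (23, 13): MRS = 104/23.
The indifference curve has slope −104/23 at this bundle.

MRS = 104/23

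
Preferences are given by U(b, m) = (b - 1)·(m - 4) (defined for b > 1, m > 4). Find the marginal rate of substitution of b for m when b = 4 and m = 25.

MRS = 7

MU_b = (m−4), MU_m = (b−1).
MRS = (m−4)/(b−1).
At (4, 25): MRS = 7.
The indifference curve has slope −7 at this bundle.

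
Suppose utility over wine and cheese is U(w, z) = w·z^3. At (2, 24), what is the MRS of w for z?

MRS = 4

MU_w = z^3 and MU_z = 3·w·z^2.
MRS = MU_w/MU_z = (1/3)·z/w.
At (2, 24): MRS = 4.
So at (2, 24) the consumer would give up 4 units of z for one more unit of w.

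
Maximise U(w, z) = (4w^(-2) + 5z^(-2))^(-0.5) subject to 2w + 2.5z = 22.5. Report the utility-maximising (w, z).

For CES with ρ = -2, MRS = (4/5)·(z/w)^3.
Tangency: set MRS = p_w/p_z = 2/2.5 = 0.8.
So (z/w)^3 = 1; taking the cube root, z/w = 1, i.e. z = w.
Substitute into the budget 2·w + 2.5·z = 22.5: 4.5·w = 22.5, so w* = 5 and z* = 5.

w* = 5, z* = 5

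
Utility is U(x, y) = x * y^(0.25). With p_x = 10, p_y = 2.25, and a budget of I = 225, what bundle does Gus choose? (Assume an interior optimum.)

MU_x = y^(0.25) and MU_y = 0.25·x·y^(-0.75).
MRS = MU_x/MU_y = (4)·y/x.
Tangency: set MRS = p_x/p_y = 10/2.25 = 40/9.
So (4)·y/x = 40/9, i.e. y = (10/9)·x.
Substitute into the budget 10·x + 2.25·y = 225: 12.5·x = 225, so x* = 18.
Then y* = (10/9)·18 = 20.

x* = 18, y* = 20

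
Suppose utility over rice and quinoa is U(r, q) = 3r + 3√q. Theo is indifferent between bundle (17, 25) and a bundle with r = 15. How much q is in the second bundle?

q = 49

U(17, 25) = 66.
Set U(15, q) = 66 and solve.
With r = 15: 3√q = 66 − 3·15 = 21, so √q = 7 and q = 49.
Check: U(15, 49) = 66.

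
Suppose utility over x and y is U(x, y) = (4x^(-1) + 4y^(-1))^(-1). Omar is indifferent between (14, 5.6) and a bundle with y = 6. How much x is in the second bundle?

U depends on (x, y) only through S = 4x^(-1) + 4y^(-1), so equal utility means equal S. At (14, 5.6): S = 1.
With y = 6: 4·6^(-1) = 2/3, so 4x^(-1) = 1 − 2/3 = 1/3, i.e. x^(-1) = 1/12.
Hence x = 1/(1/12) = 12.
Check: U(12, 6) = 1.

x = 12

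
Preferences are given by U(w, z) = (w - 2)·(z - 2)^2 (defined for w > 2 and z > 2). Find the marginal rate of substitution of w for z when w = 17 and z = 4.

MU_w = (z−2)^2, MU_z = 2·(w−2)·(z−2).
MRS = (1/2)·(z−2)/(w−2).
At (17, 4): MRS = 1/15.
The indifference curve has slope −1/15 at this bundle.

MRS = 1/15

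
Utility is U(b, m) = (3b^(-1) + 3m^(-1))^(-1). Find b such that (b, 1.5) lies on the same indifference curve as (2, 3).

U depends on (b, m) only through S = 3b^(-1) + 3m^(-1), so equal utility means equal S. At (2, 3): S = 2.5.
With m = 1.5: 3·1.5^(-1) = 2, so 3b^(-1) = 2.5 − 2 = 0.5, i.e. b^(-1) = 1/6.
Hence b = 1/(1/6) = 6.
Check: U(6, 1.5) = 0.4.

b = 6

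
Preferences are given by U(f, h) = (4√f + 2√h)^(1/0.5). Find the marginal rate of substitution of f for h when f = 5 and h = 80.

MRS = 8

For CES with ρ = 0.5, MRS = (4/2)·√(h/f).
At (5, 80): MRS = 8.
So at (5, 80) the consumer would give up 8 units of h for one more unit of f.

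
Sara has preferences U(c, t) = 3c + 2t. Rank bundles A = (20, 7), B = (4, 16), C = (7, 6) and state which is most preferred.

Bundle A

Evaluate utility at each bundle:
U(A) = 74.
U(B) = 44.
U(C) = 33.
Highest utility is A, so A ≻ B ≻ C.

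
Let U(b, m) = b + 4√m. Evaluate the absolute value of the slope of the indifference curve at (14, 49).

MRS = 3.5

MU_b = 1, MU_m = 4/(2√m).
MRS = 1 ÷ (4/(2√m)).
At (14, 49): MRS = 3.5.
That is, one extra unit of b is worth 3.5 units of m at the margin.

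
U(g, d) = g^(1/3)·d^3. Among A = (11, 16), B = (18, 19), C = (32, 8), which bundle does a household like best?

Bundle B

Evaluate utility at each bundle:
U(A) = 9109.422.
U(B) = 17975.665.
U(C) = 1625.499.
Highest utility is B, so B ≻ A ≻ C.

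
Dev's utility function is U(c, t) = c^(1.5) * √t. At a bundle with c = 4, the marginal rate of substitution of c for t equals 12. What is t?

t = 16

MU_c = 1.5·√c·√t and MU_t = 0.5·c^(1.5)·t^(-0.5).
MRS = MU_c/MU_t = (3)·t/c.
Substitute c = 4: MRS = t/(4/3). Setting t/(4/3) = 12 gives t = 12·(4/3) = 16.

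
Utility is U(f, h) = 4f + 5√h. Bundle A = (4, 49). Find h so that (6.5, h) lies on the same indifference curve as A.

h = 25

U(4, 49) = 51.
Set U(6.5, h) = 51 and solve.
With f = 6.5: 5√h = 51 − 4·6.5 = 25, so √h = 5 and h = 25.
Check: U(6.5, 25) = 51.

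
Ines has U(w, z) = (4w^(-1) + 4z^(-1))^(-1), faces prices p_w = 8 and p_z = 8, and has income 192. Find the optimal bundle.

For CES with ρ = -1, MRS = (z/w)^2.
Tangency: set MRS = p_w/p_z = 8/8 = 1.
So (z/w)^2 = 1; taking the square root, z/w = 1, i.e. z = w.
Substitute into the budget 8·w + 8·z = 192: 16·w = 192, so w* = 12 and z* = 12.

w* = 12, z* = 12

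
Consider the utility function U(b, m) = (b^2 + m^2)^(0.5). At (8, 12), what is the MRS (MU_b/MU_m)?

For CES with ρ = 2, MRS = (m/b)^(-1).
At (8, 12): MRS = 2/3.
The indifference curve has slope −2/3 at this bundle.

MRS = 2/3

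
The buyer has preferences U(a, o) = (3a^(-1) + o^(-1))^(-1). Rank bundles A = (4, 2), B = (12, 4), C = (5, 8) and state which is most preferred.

Evaluate utility at each bundle:
U(A) = 0.800.
U(B) = 2.000.
U(C) = 1.379.
Highest utility is B, so B ≻ C ≻ A.

Bundle B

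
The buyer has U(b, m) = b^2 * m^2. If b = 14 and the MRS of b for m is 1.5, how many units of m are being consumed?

MU_b = 2·b·m^2 and MU_m = 2·b^2·m.
MRS = MU_b/MU_m = m/b.
Substitute b = 14: MRS = m/14. Setting m/14 = 1.5 gives m = 1.5·14 = 21.

m = 21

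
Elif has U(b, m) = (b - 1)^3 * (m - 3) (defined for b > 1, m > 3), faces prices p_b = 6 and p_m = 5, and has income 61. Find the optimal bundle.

MU_b = 3·(b−1)^2·(m−3), MU_m = (b−1)^3.
MRS = (3/1)·(m−3)/(b−1).
Tangency: set MRS = p_b/p_m = 6/5 = 1.2.
So (3/1)·(m − 3)/(b − 1) = 1.2, i.e. (m − 3) = 0.4·(b − 1).
Rewrite the budget in excess-of-subsistence terms: 6·(b − 1) + 5·(m − 3) = 61 − 6·1 − 5·3 = 40.
Substituting, 8·(b − 1) = 40, so b − 1 = 5 and b* = 6.
Then m − 3 = 0.4·5 = 2, so m* = 5.

b* = 6, m* = 5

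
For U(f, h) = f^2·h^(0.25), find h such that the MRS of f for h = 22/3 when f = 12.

MU_f = 2·f·h^(0.25) and MU_h = 0.25·f^2·h^(-0.75).
MRS = MU_f/MU_h = (8)·h/f.
Substitute f = 12: MRS = h/1.5. Setting h/1.5 = 22/3 gives h = (22/3)·1.5 = 11.

h = 11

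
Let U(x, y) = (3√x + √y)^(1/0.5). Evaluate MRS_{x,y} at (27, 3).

For CES with ρ = 0.5, MRS = (3/1)·√(y/x).
At (27, 3): MRS = 1.
So at (27, 3) the consumer would give up 1 units of y for one more unit of x.

MRS = 1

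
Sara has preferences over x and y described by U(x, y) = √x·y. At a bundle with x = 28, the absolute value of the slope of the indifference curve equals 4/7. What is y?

MU_x = 0.5·x^(-0.5)·y and MU_y = √x.
MRS = MU_x/MU_y = (0.5)·y/x.
Substitute x = 28: MRS = y/56. Setting y/56 = 4/7 gives y = (4/7)·56 = 32.

y = 32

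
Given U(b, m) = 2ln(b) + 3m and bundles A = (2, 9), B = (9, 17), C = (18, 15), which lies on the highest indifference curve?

Evaluate utility at each bundle:
U(A) = 28.386.
U(B) = 55.394.
U(C) = 50.781.
Highest utility is B, so B ≻ C ≻ A.

Bundle B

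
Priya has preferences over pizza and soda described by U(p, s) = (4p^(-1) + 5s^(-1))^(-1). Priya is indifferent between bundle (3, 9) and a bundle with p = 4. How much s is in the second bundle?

s = 5.625

U depends on (p, s) only through S = 4p^(-1) + 5s^(-1), so equal utility means equal S. At (3, 9): S = 17/9.
With p = 4: 4·4^(-1) = 1, so 5s^(-1) = 17/9 − 1 = 8/9, i.e. s^(-1) = 8/45.
Hence s = 1/(8/45) = 5.625.
Check: U(4, 5.625) = 0.5294.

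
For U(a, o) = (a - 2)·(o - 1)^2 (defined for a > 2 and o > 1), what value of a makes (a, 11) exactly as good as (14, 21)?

U(14, 21) = 4800.
Set U(a, 11) = 4800 and solve.
With o = 11: (11 − 1)^2 = 100, so (a − 2) = 4800/100 = 48.
So a = 2 + 48 = 50.
Check: U(50, 11) = 4800.

a = 50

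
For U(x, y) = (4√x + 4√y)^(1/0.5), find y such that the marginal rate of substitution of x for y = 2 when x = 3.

y = 12

For CES with ρ = 0.5, MRS = √(y/x).
Setting √(y/3) = 2 gives y/3 = 4 and y = 12.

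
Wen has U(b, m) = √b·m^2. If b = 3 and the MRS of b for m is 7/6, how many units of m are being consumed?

m = 14

MU_b = 0.5·b^(-0.5)·m^2 and MU_m = 2·√b·m.
MRS = MU_b/MU_m = (0.25)·m/b.
Substitute b = 3: MRS = m/12. Setting m/12 = 7/6 gives m = (7/6)·12 = 14.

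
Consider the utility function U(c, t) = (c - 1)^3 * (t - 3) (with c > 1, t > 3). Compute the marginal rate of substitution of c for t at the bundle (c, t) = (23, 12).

MU_c = 3·(c−1)^2·(t−3), MU_t = (c−1)^3.
MRS = (3/1)·(t−3)/(c−1).
At (23, 12): MRS = 27/22.
So at (23, 12) the consumer would give up 27/22 units of t for one more unit of c.

MRS = 27/22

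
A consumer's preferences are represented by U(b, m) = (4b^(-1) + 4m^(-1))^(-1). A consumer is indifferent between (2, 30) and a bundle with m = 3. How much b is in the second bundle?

U depends on (b, m) only through S = 4b^(-1) + 4m^(-1), so equal utility means equal S. At (2, 30): S = 32/15.
With m = 3: 4·3^(-1) = 4/3, so 4b^(-1) = 32/15 − 4/3 = 0.8, i.e. b^(-1) = 0.2.
Hence b = 1/0.2 = 5.
Check: U(5, 3) = 0.4688.

b = 5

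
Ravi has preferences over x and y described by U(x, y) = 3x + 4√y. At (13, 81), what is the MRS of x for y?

MRS = 13.5

MU_x = 3, MU_y = 4/(2√y).
MRS = 3 ÷ (4/(2√y)).
At (13, 81): MRS = 13.5.
That is, one extra unit of x is worth 13.5 units of y at the margin.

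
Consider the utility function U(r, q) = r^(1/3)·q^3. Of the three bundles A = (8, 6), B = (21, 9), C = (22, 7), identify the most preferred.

Bundle B

Evaluate utility at each bundle:
U(A) = 432.000.
U(B) = 2011.256.
U(C) = 961.099.
Highest utility is B, so B ≻ C ≻ A.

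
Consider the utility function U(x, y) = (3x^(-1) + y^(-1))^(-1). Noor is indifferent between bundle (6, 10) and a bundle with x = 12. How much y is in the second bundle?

y = 20/7

U depends on (x, y) only through S = 3x^(-1) + y^(-1), so equal utility means equal S. At (6, 10): S = 0.6.
With x = 12: 3·12^(-1) = 0.25, so y^(-1) = 0.6 − 0.25 = 0.35.
Hence y = 1/0.35 = 20/7.
Check: U(12, 20/7) = 1.6667.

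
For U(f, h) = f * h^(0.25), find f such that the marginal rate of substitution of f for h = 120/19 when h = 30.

MU_f = h^(0.25) and MU_h = 0.25·f·h^(-0.75).
MRS = MU_f/MU_h = (4)·h/f.
Substitute h = 30: MRS = 120/f. Setting 120/f = 120/19 gives f = 120/(120/19) = 19.

f = 19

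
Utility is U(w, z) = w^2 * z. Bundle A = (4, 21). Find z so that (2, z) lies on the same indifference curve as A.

U(4, 21) = 336.
Set U(2, z) = 336 and solve.
With w = 2: 2^2 = 4, so z = 336/4 = 84.
Check: U(2, 84) = 336.

z = 84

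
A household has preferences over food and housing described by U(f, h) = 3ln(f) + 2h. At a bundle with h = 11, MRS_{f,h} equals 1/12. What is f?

MU_f = 3/f, MU_h = 2.
MRS = 3/f ÷ 2.
MRS depends only on f: 1.5/f = 1/12 ⇒ f = 1.5/(1/12) = 18.

f = 18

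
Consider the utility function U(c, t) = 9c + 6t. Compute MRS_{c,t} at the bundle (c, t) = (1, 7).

MRS = 1.5

MU_c = 9, MU_t = 6, so MRS = 9/6 = 1.5 at every bundle.
At (1, 7): MRS = 1.5.
So at (1, 7) the consumer would give up 1.5 units of t for one more unit of c.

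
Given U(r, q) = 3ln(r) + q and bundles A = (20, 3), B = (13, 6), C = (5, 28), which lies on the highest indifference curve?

Bundle C

Evaluate utility at each bundle:
U(A) = 11.987.
U(B) = 13.695.
U(C) = 32.828.
Highest utility is C, so C ≻ B ≻ A.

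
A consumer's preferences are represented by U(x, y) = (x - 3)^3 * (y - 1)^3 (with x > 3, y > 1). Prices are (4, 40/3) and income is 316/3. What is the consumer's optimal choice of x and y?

x* = 13, y* = 4

MU_x = 3·(x−3)^2·(y−1)^3, MU_y = 3·(x−3)^3·(y−1)^2.
MRS = (y−1)/(x−3).
Tangency: set MRS = p_x/p_y = 4/(40/3) = 0.3.
So (y − 1)/(x − 3) = 0.3, i.e. (y − 1) = 0.3·(x − 3).
Rewrite the budget in excess-of-subsistence terms: 4·(x − 3) + (40/3)·(y − 1) = 316/3 − 4·3 − (40/3)·1 = 80.
Substituting, 8·(x − 3) = 80, so x − 3 = 10 and x* = 13.
Then y − 1 = 0.3·10 = 3, so y* = 4.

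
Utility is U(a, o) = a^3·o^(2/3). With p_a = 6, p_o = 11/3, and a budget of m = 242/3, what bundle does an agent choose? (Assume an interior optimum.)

MU_a = 3·a^2·o^(2/3) and MU_o = 2/3·a^3·o^(-1/3).
MRS = MU_a/MU_o = (4.5)·o/a.
Tangency: set MRS = p_a/p_o = 6/(11/3) = 18/11.
So (4.5)·o/a = 18/11, i.e. o = (4/11)·a.
Substitute into the budget 6·a + (11/3)·o = 242/3: (22/3)·a = 242/3, so a* = 11.
Then o* = (4/11)·11 = 4.

a* = 11, o* = 4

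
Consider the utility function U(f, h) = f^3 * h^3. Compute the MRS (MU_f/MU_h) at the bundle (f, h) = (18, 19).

MU_f = 3·f^2·h^3 and MU_h = 3·f^3·h^2.
MRS = MU_f/MU_h = h/f.
At (18, 19): MRS = 19/18.
So at (18, 19) the consumer would give up 19/18 units of h for one more unit of f.

MRS = 19/18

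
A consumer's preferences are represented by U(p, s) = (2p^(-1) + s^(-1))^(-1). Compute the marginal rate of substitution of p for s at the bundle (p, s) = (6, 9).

MRS = 4.5

For CES with ρ = -1, MRS = (2/1)·(s/p)^2.
At (6, 9): MRS = 4.5.
That is, one extra unit of p is worth 4.5 units of s at the margin.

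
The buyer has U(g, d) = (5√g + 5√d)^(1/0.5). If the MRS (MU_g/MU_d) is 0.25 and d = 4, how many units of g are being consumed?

g = 64

For CES with ρ = 0.5, MRS = √(d/g).
Setting √(4/g) = 0.25 gives 4/g = 1/16 and g = 64.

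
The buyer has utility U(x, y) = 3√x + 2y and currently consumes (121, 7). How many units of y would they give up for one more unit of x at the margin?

MRS = 3/44

MU_x = 3/(2√x), MU_y = 2.
MRS = 3/(2√x) ÷ 2.
At (121, 7): MRS = 3/44.
The indifference curve has slope −3/44 at this bundle.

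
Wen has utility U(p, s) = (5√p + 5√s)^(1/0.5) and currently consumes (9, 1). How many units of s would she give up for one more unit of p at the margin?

For CES with ρ = 0.5, MRS = √(s/p).
At (9, 1): MRS = 1/3.
That is, one extra unit of p is worth 1/3 units of s at the margin.

MRS = 1/3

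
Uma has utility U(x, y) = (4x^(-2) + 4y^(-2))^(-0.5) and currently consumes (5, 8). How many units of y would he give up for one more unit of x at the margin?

For CES with ρ = -2, MRS = (y/x)^3.
At (5, 8): MRS = 512/125.
So at (5, 8) the consumer would give up 512/125 units of y for one more unit of x.

MRS = 512/125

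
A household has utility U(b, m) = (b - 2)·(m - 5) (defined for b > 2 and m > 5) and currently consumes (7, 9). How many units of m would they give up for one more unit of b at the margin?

MRS = 0.8

MU_b = (m−5), MU_m = (b−2).
MRS = (m−5)/(b−2).
At (7, 9): MRS = 0.8.
That is, one extra unit of b is worth 0.8 units of m at the margin.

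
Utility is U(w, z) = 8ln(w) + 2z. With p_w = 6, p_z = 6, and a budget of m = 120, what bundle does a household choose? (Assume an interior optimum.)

MU_w = 8/w, MU_z = 2.
MRS = 8/w ÷ 2.
Tangency: set MRS = p_w/p_z = 6/6 = 1.
MRS depends only on w: 4/w = 1 ⇒ w* = 4/1 = 4.
From the budget, 6·z = 120 − 6·4 = 96, so z* = 16.

w* = 4, z* = 16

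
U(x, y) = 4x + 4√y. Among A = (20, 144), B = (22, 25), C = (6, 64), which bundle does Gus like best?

Evaluate utility at each bundle:
U(A) = 128.000.
U(B) = 108.000.
U(C) = 56.000.
Highest utility is A, so A ≻ B ≻ C.

Bundle A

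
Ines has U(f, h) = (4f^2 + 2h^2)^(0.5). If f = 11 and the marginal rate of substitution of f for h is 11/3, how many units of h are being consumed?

h = 6

For CES with ρ = 2, MRS = (4/2)·(h/f)^(-1).
Setting (4/2)·(h/11)^(-1) = 11/3 gives (h/11)^(-1) = 11/6, so h/11 = 6/11 and h = 6.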